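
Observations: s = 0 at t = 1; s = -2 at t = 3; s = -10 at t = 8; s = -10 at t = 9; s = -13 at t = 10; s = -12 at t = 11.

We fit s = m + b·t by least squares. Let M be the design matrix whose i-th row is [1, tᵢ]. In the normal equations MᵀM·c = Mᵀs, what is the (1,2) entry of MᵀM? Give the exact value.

Row 1 ↔ basis 1, column 2 ↔ basis t, so (MᵀM)_{1,2} = Σᵢ t = (1)·(1) + (1)·(3) + (1)·(8) + (1)·(9) + (1)·(10) + (1)·(11) = 42.

42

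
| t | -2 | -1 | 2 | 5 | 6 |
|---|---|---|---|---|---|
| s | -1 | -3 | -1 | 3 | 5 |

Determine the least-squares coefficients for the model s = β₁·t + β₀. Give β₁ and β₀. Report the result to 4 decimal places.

β₁ = 0.8400, β₀ = -1.0800

Setting ∂/∂β₁ … = 0 gives: 70·β₁ + 10·β₀ = 48;  10·β₁ + 5·β₀ = 3.
det = 70·5 − 10² = 250.
β₁ = (48·5 − 10·3)/250 = 21/25; β₀ = (70·3 − 10·48)/250 = -27/25.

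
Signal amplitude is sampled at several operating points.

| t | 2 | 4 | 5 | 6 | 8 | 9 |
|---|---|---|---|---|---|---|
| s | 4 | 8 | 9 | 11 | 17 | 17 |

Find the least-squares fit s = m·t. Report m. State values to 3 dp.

Forming XᵀX = [[226]] and Xᵀs = [440]ᵀ gives XᵀX·[m]ᵀ = Xᵀs.
Hence m = 440 / 226 ≈ 1.9469.

m = 1.947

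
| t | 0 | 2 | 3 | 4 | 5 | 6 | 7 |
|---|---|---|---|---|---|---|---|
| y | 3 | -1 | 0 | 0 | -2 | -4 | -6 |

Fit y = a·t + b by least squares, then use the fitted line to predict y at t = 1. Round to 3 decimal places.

Setting ∂/∂a … = 0 gives: 139·a + 27·b = -78;  27·a + 7·b = -10.
(Σt·t = 139, Σt = 27, Σ1 = 7, Σt·y = -78, Σy = -10.)
Δ = 139·7 − 27² = 244.
a = ((-78)·7 − 27·(-10))/244 = -69/61; b = (139·(-10) − 27·(-78))/244 = 179/61.
At t = 1: ŷ = (-69/61)·(1) + (179/61)·(1) = 110/61.

ŷ = 1.803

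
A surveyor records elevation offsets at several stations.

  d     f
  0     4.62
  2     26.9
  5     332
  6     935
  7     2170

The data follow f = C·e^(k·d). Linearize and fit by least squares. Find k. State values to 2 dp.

k = 0.88

With ln fᵢ as the transformed response and dᵢ as the regressor:
Σd = 20.0000, Σ(d)² = 114.0000, Σln f = 25.1507, Σd·ln f = 130.4306.
Equations: 114.0000·k + 20.0000·ln C = 130.4306;  20.0000·k + 5·ln C = 25.1507.
Slope k = (n·Σd·ln f − Σd·Σln f)/(n·Σ(d)² − (Σd)²) = (5·130.4306 − 20.0000·25.1507)/170.0000 = 0.87729; ln C = (Σln f − k·Σd)/n = 1.52098.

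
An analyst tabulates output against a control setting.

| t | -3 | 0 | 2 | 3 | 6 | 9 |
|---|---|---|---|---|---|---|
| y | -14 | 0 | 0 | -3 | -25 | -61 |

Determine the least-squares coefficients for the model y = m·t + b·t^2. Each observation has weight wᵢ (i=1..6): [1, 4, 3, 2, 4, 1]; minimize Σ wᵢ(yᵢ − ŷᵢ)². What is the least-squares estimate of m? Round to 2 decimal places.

AᵀWA·[m, b]ᵀ = AᵀWy reads: 264·m + 1644·b = -1125;  1644·m + 12036·b = -8721.
(Σwᵢ·t·t = 264, Σwᵢ·t·t^2 = 1644, Σwᵢ·t^2·t^2 = 12036, Σwᵢ·t·y = -1125, Σwᵢ·t^2·y = -8721.)
Eliminating b: 12036·(row 1) − 1644·(row 2) gives 474768·m = 12036·(-1125) − 1644·(-8721) = 796824, so m = 527/314.
Then b = ((-8721) − 1644·(527/314))/12036 = -599/628.

m = 1.68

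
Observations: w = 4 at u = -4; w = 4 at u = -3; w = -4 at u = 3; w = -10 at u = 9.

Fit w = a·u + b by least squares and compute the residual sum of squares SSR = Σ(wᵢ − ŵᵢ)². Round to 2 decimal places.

SSR = 1.01

With design matrix A, AᵀA = [[115, 5]; [5, 4]] and Aᵀw = [-130, -6]ᵀ.
Determinant 115·4 − 5² = 435.
a = ((-130)·4 − 5·(-6))/435 = -98/87; b = (115·(-6) − 5·(-130))/435 = -8/87.
Residuals: -12/29, 62/87, -46/87, 20/87; SSR = 88/87.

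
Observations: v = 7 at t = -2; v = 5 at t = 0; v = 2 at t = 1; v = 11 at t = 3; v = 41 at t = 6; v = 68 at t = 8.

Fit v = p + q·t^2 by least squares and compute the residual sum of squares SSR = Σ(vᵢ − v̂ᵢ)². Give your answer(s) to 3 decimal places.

The normal equations are: 6·p + 114·q = 134;  114·p + 5490·q = 5957.
(Σ1 = 6, Σt^2 = 114, Σt^2·t^2 = 5490, Σv = 134, Σt^2·v = 5957.)
Eliminating q: 5490·(row 1) − 114·(row 2) gives 19944·p = 5490·134 − 114·5957 = 56562, so p = 9427/3324.
Then q = (5957 − 114·(9427/3324))/5490 = 1137/1108.
Residuals: 197/3324, 7193/3324, -3095/1662, -1781/1662, 4061/3324, -1699/3324; SSR = 36751/3324.

SSR = 11.056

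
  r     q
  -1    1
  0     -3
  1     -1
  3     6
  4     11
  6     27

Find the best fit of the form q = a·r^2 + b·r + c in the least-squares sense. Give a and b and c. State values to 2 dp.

With design matrix A, AᵀA = [[1635, 307, 63]; [307, 63, 13]; [63, 13, 6]] and Aᵀq = [1202, 222, 41]ᵀ.
Row-reducing yields a = 379/440, b = -173/440, c = -299/220.

a = 0.86, b = -0.39, c = -1.36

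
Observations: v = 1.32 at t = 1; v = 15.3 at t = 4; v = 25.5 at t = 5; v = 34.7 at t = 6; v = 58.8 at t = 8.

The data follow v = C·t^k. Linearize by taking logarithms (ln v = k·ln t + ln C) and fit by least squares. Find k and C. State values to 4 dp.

k = 1.8270, C = 1.3019

With ln vᵢ as the transformed response and ln tᵢ as the regressor:
XᵀX = [[12.0466, 6.8669]; [6.8669, 5]], rhs = [23.8209, 13.8650]ᵀ  (here Σln t = 6.8669, Σ(ln t)² = 12.0466, Σln v = 13.8650, Σln t·ln v = 23.8209).
Δ = 12.0466·5 − (6.8669)² = 13.0781; k = (23.8209·5 − 6.8669·13.8650)/13.0781 = 1.82703, ln C = (12.0466·13.8650 − 6.8669·23.8209)/13.0781 = 0.26379, so C = exp(0.26379) = 1.30185.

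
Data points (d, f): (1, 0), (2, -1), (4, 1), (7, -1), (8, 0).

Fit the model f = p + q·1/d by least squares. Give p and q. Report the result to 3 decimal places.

p = -0.208, q = 0.020

The normal equations are: 5·p + (113/56)·q = -1;  (113/56)·p + (4229/3136)·q = -11/28.
Determinant 5·(4229/3136) − (113/56)² = 1047/392.
p = ((-1)·(4229/3136) − (113/56)·(-11/28))/(1047/392) = -581/2792; q = (5·(-11/28) − (113/56)·(-1))/(1047/392) = 7/349.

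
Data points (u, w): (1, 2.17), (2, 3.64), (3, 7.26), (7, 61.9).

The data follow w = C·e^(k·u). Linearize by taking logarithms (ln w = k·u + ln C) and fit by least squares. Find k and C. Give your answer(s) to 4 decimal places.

Let Y = ln w. Fitting Y = k·u + ln C by least squares:
AᵀA = [[63.0000, 13.0000]; [13.0000, 4]], rhs = [38.1845, 8.1746]ᵀ  (here Σu = 13.0000, Σ(u)² = 63.0000, Σln w = 8.1746, Σu·ln w = 38.1845).
Slope k = (n·Σu·ln w − Σu·Σln w)/(n·Σ(u)² − (Σu)²) = (4·38.1845 − 13.0000·8.1746)/83.0000 = 0.55985; ln C = (Σln w − k·Σu)/n = 0.22412, so C = exp(0.22412) = 1.25123.

k = 0.5599, C = 1.2512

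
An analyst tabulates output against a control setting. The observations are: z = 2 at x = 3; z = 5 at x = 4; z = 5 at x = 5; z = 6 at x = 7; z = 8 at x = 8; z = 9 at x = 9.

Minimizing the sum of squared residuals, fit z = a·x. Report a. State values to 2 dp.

a = 0.98

Setting ∂/∂a … = 0 gives: 244·a = 238.
(Σx·x = 244, Σx·z = 238.)
Hence a = 238 / 244 ≈ 0.97541.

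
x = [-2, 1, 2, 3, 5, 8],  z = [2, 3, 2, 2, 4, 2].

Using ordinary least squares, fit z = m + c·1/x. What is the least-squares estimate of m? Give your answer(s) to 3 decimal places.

m = 2.369

Normal-equation sums: Σ1 = 6, Σ1/x = 199/120, Σ1/x·1/x = 24001/14400.
Moment sums: Σz = 15, Σ1/x·z = 283/60.
Normal equations: [[6, 199/120]; [199/120, 24001/14400]]·[m, c]ᵀ = [15, 283/60]ᵀ.
det = 6·(24001/14400) − (199/120)² = 20881/2880.
m = (15·(24001/14400) − (199/120)·(283/60))/(20881/2880) = 247381/104405; c = (6·(283/60) − (199/120)·15)/(20881/2880) = 9864/20881.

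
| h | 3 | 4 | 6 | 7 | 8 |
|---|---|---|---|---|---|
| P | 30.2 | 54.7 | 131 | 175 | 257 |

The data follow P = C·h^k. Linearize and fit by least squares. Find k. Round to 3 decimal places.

k = 2.148

Taking logs, ln P = k·ln h + ln C, so regress ln P on ln h.
Σln h = 8.3020, Σ(ln h)² = 14.4498, Σln P = 22.9988, Σln h·ln P = 39.6160.
Normal system: [[14.4498, 8.3020]; [8.3020, 5]]·[k, ln C]ᵀ = [39.6160, 22.9988]ᵀ.
Δ = 14.4498·5 − (8.3020)² = 3.3255; k = (39.6160·5 − 8.3020·22.9988)/3.3255 = 2.14822, ln C = (14.4498·22.9988 − 8.3020·39.6160)/3.3255 = 1.03284.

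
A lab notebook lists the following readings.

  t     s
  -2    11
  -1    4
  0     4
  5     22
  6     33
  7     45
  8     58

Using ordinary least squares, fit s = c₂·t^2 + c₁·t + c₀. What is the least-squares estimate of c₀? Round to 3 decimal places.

Setting ∂/∂c₂ … = 0 gives: 8435·c₂ + 1187·c₁ + 179·c₀ = 7703;  1187·c₂ + 179·c₁ + 23·c₀ = 1061;  179·c₂ + 23·c₁ + 7·c₀ = 177.
Inverting the 3×3 Gram matrix, [c₂, c₁, c₀]ᵀ = [12095/11774, -7727/5887, 39205/11774]ᵀ.

c₀ = 3.330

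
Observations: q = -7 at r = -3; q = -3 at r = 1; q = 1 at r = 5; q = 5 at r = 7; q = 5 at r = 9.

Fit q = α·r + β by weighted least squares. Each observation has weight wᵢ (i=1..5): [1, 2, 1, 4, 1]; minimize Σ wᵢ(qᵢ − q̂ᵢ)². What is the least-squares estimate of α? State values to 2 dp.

Normal-equation sums: Σwᵢ·r·r = 313, Σwᵢ·r = 41, Σwᵢ·1 = 9.
And Σwᵢ·r·q = 205, Σwᵢ·q = 13.
det = 313·9 − 41² = 1136.
α = (205·9 − 41·13)/1136 = 82/71; β = (313·13 − 41·205)/1136 = -271/71.

α = 1.15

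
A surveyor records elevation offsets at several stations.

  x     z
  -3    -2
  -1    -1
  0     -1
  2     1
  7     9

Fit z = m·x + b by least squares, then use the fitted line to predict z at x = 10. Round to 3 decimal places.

ẑ = 11.441

From the data, Σx·x = 63, Σx = 5, Σ1 = 5.
Moment sums: Σx·z = 72, Σz = 6.
So MᵀM·[m, b]ᵀ = Mᵀz: [[63, 5]; [5, 5]]·[m, b]ᵀ = [72, 6]ᵀ.
Δ = 63·5 − 5² = 290.
m = (72·5 − 5·6)/290 = 33/29; b = (63·6 − 5·72)/290 = 9/145.
At x = 10: ẑ = (33/29)·(10) + (9/145)·(1) = 1659/145.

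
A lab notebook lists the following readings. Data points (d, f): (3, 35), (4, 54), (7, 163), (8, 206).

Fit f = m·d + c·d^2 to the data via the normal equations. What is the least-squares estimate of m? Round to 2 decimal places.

From the data, Σd·d = 138, Σd·d^2 = 946, Σd^2·d^2 = 6834.
For Aᵀf: Σd·f = 3110, Σd^2·f = 22350.
So AᵀA·[m, c]ᵀ = Aᵀf: [[138, 946]; [946, 6834]]·[m, c]ᵀ = [3110, 22350]ᵀ.
Eliminating c: 6834·(row 1) − 946·(row 2) gives 48176·m = 6834·3110 − 946·22350 = 110640, so m = 6915/3011.
Then c = (22350 − 946·(6915/3011))/6834 = 8890/3011.

m = 2.30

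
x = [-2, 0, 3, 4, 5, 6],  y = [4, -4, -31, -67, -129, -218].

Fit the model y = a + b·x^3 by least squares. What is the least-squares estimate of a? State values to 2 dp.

Compute the Gram sums: Σ1 = 6, Σx^3 = 424, Σx^3·x^3 = 67170.
Right-hand side: Σy = -445, Σx^3·y = -68370.
Normal equations: [[6, 424]; [424, 67170]]·[a, b]ᵀ = [-445, -68370]ᵀ.
Determinant 6·67170 − 424² = 223244.
a = ((-445)·67170 − 424·(-68370))/223244 = -450885/111622; b = (6·(-68370) − 424·(-445))/223244 = -55385/55811.

a = -4.04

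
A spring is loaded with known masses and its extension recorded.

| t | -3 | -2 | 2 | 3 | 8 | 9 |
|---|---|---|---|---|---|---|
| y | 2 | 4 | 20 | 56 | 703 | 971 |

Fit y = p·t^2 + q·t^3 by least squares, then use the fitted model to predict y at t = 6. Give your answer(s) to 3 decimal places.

ŷ = 325.186

Compute the Gram sums: Σt^2·t^2 = 10851, Σt^2·t^3 = 91817, Σt^3·t^3 = 795171.
And Σt^2·y = 124261, Σt^3·y = 1069381.
Eliminating q: 795171·(row 1) − 91817·(row 2) gives 198039032·p = 795171·124261 − 91817·1069381 = 621388354, so p = 310694177/99019516.
Then q = (1069381 − 91817·(310694177/99019516))/795171 = 97290497/99019516.
At t = 6: ŷ = (310694177/99019516)·(36) + (97290497/99019516)·(216) = 8049934431/24754879.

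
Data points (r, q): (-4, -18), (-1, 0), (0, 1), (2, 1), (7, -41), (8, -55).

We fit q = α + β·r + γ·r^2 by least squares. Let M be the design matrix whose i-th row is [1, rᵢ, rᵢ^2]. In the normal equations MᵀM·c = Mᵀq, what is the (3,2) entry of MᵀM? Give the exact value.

Row 3 ↔ basis r^2, column 2 ↔ basis r, so (MᵀM)_{3,2} = Σᵢ (r^2)·(r) = (16)·(-4) + (1)·(-1) + (0)·(0) + (4)·(2) + (49)·(7) + (64)·(8) = 798.

798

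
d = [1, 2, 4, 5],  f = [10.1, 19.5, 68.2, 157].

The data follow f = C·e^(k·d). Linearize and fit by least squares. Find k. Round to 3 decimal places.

Taking logs, ln f = k·d + ln C, so regress ln f on d.
Σd = 12.0000, Σ(d)² = 46.0000, Σln f = 14.5616, Σd·ln f = 50.4244.
Normal system: [[46.0000, 12.0000]; [12.0000, 4]]·[k, ln C]ᵀ = [50.4244, 14.5616]ᵀ.
Solving (det = 40.0000): k = 0.67395, ln C = 1.61857.

k = 0.674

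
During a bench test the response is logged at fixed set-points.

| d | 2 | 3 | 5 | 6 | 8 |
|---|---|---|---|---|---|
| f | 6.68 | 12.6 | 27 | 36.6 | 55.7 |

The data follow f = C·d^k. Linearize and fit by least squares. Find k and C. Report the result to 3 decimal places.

k = 1.531, C = 2.324

Taking logs, ln f = k·ln d + ln C, so regress ln f on ln d.
Σln d = 7.2724, Σ(ln d)² = 11.8122, Σln f = 15.3487, Σln d·ln f = 24.2141.
Equations: 11.8122·k + 7.2724·ln C = 24.2141;  7.2724·k + 5·ln C = 15.3487.
Solving (det = 6.1731): k = 1.53064, ln C = 0.84345, so C = exp(0.84345) = 2.32437.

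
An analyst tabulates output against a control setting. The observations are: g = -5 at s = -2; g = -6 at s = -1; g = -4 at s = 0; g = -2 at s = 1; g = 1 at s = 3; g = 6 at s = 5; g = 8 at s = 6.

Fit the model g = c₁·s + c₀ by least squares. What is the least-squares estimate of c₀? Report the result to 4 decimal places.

c₀ = -3.3299

Sums needed: Σs·s = 76, Σs = 12, Σ1 = 7.
Right-hand side: Σs·g = 95, Σg = -2.
Eliminating c₀: 7·(row 1) − 12·(row 2) gives 388·c₁ = 7·95 − 12·(-2) = 689, so c₁ = 689/388.
Then c₀ = ((-2) − 12·(689/388))/7 = -323/97.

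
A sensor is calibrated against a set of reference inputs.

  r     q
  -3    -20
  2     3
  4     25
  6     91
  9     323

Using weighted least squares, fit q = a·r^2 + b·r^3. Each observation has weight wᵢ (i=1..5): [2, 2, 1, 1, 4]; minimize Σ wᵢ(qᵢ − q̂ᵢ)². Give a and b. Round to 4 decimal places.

MᵀWM·[a, b]ᵀ = MᵀWq reads: 27990·a + 244574·b = 107992;  244574·a + 2178102·b = 964252.
(Σwᵢ·r^2·r^2 = 27990, Σwᵢ·r^2·r^3 = 244574, Σwᵢ·r^3·r^3 = 2178102, Σwᵢ·r^2·q = 107992, Σwᵢ·r^3·q = 964252.)
Eliminating b: 2178102·(row 1) − 244574·(row 2) gives 1148633504·a = 2178102·107992 − 244574·964252 = -613377464, so a = -76672183/143579188.
Then b = (964252 − 244574·(-76672183/143579188))/2178102 = 72172259/143579188.

a = -0.5340, b = 0.5027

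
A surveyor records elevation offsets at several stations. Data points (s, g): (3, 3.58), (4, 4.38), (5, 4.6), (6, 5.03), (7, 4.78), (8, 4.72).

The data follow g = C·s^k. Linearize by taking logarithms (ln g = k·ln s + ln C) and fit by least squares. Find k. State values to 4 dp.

k = 0.2795

With ln gᵢ as the transformed response and ln sᵢ as the regressor:
AᵀA = [[17.0401, 9.9115]; [9.9115, 6]], rhs = [15.0704, 9.0101]ᵀ  (here Σln s = 9.9115, Σ(ln s)² = 17.0401, Σln g = 9.0101, Σln s·ln g = 15.0704).
Solving (det = 4.0036): k = 0.27952, ln C = 1.03994.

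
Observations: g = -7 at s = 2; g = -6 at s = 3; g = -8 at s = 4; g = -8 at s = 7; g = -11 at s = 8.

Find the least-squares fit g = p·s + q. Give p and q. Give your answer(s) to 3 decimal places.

Sums needed: Σs·s = 142, Σs = 24, Σ1 = 5.
And Σs·g = -208, Σg = -40.
Normal equations: [[142, 24]; [24, 5]]·[p, q]ᵀ = [-208, -40]ᵀ.
Eliminating q: 5·(row 1) − 24·(row 2) gives 134·p = 5·(-208) − 24·(-40) = -80, so p = -40/67.
Then q = ((-40) − 24·(-40/67))/5 = -344/67.

p = -0.597, q = -5.134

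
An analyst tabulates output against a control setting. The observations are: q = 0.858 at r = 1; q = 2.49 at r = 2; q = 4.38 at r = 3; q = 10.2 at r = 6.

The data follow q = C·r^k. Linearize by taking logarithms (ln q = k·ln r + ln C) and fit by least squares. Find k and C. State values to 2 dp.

Linearized form: ln q = k·ln r + ln C. From the 4 transformed points,
XᵀX = [[4.8978, 3.5835]; [3.5835, 4]], rhs = [6.4162, 4.5586]ᵀ  (here Σln r = 3.5835, Σ(ln r)² = 4.8978, Σln q = 4.5586, Σln r·ln q = 6.4162).
Δ = 4.8978·4 − (3.5835)² = 6.7496; k = (6.4162·4 − 3.5835·4.5586)/6.7496 = 1.38217, ln C = (4.8978·4.5586 − 3.5835·6.4162)/6.7496 = -0.09862, so C = exp(-0.09862) = 0.90609.

k = 1.38, C = 0.91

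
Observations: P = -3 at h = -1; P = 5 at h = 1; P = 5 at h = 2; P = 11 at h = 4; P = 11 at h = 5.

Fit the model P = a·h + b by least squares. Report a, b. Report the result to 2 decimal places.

Setting ∂/∂a … = 0 gives: 47·a + 11·b = 117;  11·a + 5·b = 29.
Eliminating b: 5·(row 1) − 11·(row 2) gives 114·a = 5·117 − 11·29 = 266, so a = 7/3.
Then b = (29 − 11·(7/3))/5 = 2/3.

a = 2.33, b = 0.67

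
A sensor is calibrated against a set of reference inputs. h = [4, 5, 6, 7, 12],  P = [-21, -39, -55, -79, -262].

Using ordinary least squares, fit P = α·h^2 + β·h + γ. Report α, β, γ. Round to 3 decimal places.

α = -2.179, β = 4.888, γ = -6.746

Setting ∂/∂α … = 0 gives: 25314·α + 2476·β + 270·γ = -44890;  2476·α + 270·β + 34·γ = -4306;  270·α + 34·β + 5·γ = -456.
Solving the 3×3 system (Gaussian elimination) gives α = -18741/8599, β = 42029/8599, γ = -58012/8599.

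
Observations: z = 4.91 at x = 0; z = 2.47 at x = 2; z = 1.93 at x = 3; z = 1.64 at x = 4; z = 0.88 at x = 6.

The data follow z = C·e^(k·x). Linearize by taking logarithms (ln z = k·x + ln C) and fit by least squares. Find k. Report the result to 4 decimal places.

k = -0.2783

Let Y = ln z. Fitting Y = k·x + ln C by least squares:
Σx = 15.0000, Σ(x)² = 65.0000, Σln z = 3.5199, Σx·ln z = 4.9928.
Normal system: [[65.0000, 15.0000]; [15.0000, 5]]·[k, ln C]ᵀ = [4.9928, 3.5199]ᵀ.
Δ = 65.0000·5 − (15.0000)² = 100.0000; k = (4.9928·5 − 15.0000·3.5199)/100.0000 = -0.27834, ln C = (65.0000·3.5199 − 15.0000·4.9928)/100.0000 = 1.53900.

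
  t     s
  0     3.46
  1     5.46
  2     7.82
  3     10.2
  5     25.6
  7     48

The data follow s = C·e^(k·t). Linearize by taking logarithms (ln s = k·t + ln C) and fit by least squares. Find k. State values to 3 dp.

With ln sᵢ as the transformed response and tᵢ as the regressor:
Sums: Σt = 18.0000, Σ(t)² = 88.0000, Σln s = 14.4316, Σt·ln s = 56.0893.
Normal system: [[88.0000, 18.0000]; [18.0000, 6]]·[k, ln C]ᵀ = [56.0893, 14.4316]ᵀ.
Δ = 88.0000·6 − (18.0000)² = 204.0000; k = (56.0893·6 − 18.0000·14.4316)/204.0000 = 0.37631, ln C = (88.0000·14.4316 − 18.0000·56.0893)/204.0000 = 1.27633.

k = 0.376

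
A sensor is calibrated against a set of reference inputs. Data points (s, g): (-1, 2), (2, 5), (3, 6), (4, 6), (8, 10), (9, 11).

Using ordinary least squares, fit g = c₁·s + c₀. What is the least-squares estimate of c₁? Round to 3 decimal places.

c₁ = 0.880

MᵀM·[c₁, c₀]ᵀ = Mᵀg reads: 175·c₁ + 25·c₀ = 229;  25·c₁ + 6·c₀ = 40.
(Σs·s = 175, Σs = 25, Σ1 = 6, Σs·g = 229, Σg = 40.)
Determinant 175·6 − 25² = 425.
c₁ = (229·6 − 25·40)/425 = 22/25; c₀ = (175·40 − 25·229)/425 = 3.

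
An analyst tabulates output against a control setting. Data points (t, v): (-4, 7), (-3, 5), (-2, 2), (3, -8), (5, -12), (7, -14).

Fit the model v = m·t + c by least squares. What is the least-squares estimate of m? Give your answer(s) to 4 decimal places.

Entries of MᵀM: Σt·t = 112, Σt = 6, Σ1 = 6.
Moment sums: Σt·v = -229, Σv = -20.
Δ = 112·6 − 6² = 636.
m = ((-229)·6 − 6·(-20))/636 = -209/106; c = (112·(-20) − 6·(-229))/636 = -433/318.

m = -1.9717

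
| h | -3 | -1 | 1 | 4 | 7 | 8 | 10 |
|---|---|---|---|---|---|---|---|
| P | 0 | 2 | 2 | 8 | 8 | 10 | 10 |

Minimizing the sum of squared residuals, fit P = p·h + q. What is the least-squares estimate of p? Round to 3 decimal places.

p = 0.833

Forming AᵀA = [[240, 26]; [26, 7]] and AᵀP = [268, 40]ᵀ gives AᵀA·[p, q]ᵀ = AᵀP.
det = 240·7 − 26² = 1004.
p = (268·7 − 26·40)/1004 = 209/251; q = (240·40 − 26·268)/1004 = 658/251.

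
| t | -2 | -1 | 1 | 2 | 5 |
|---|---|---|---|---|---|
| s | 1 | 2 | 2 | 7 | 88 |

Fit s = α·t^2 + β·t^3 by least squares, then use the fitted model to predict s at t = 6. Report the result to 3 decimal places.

Forming XᵀX = [[659, 3125]; [3125, 15755]] and Xᵀs = [2236, 11048]ᵀ gives XᵀX·[α, β]ᵀ = Xᵀs.
Δ = 659·15755 − 3125² = 616920.
α = (2236·15755 − 3125·11048)/616920 = 35159/30846; β = (659·11048 − 3125·2236)/616920 = 73283/154230.
At t = 6: ŝ = (35159/30846)·(36) + (73283/154230)·(216) = 3692958/25705.

ŝ = 143.667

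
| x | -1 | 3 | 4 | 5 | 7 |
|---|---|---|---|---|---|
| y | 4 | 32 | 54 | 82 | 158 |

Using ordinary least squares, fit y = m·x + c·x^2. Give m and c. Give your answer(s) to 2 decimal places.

Normal-equation sums: Σx·x = 100, Σx·x^2 = 558, Σx^2·x^2 = 3364.
Moment sums: Σx·y = 1824, Σx^2·y = 10948.
MᵀM·[m, c]ᵀ = Mᵀy becomes [[100, 558]; [558, 3364]]·[m, c]ᵀ = [1824, 10948]ᵀ.
Eliminating c: 3364·(row 1) − 558·(row 2) gives 25036·m = 3364·1824 − 558·10948 = 26952, so m = 6738/6259.
Then c = (10948 − 558·(6738/6259))/3364 = 19252/6259.

m = 1.08, c = 3.08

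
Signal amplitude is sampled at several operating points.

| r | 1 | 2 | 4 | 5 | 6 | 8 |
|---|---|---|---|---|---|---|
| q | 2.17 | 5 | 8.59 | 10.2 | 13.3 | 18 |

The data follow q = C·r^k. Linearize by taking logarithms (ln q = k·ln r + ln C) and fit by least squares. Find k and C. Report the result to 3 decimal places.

k = 0.979, C = 2.275

Let Y = ln q. Fitting Y = k·ln r + ln C by least squares:
Over the data: Σln r = 7.5601, Σ(ln r)² = 12.5270, Σln q = 12.3353, Σln r·ln q = 18.4817.
Normal system: [[12.5270, 7.5601]; [7.5601, 6]]·[k, ln C]ᵀ = [18.4817, 12.3353]ᵀ.
Δ = 12.5270·6 − (7.5601)² = 18.0074; k = (18.4817·6 − 7.5601·12.3353)/18.0074 = 0.97929, ln C = (12.5270·12.3353 − 7.5601·18.4817)/18.0074 = 0.82197, so C = exp(0.82197) = 2.27497.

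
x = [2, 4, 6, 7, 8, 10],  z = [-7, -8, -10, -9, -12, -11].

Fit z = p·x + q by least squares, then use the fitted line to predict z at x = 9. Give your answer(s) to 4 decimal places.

From the data, Σx·x = 269, Σx = 37, Σ1 = 6.
Moment sums: Σx·z = -375, Σz = -57.
det = 269·6 − 37² = 245.
p = ((-375)·6 − 37·(-57))/245 = -141/245; q = (269·(-57) − 37·(-375))/245 = -1458/245.
At x = 9: ẑ = (-141/245)·(9) + (-1458/245)·(1) = -2727/245.

ẑ = -11.1306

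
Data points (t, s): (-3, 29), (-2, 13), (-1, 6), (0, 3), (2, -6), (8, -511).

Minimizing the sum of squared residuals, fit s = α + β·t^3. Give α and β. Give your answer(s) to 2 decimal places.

Sums needed: Σ1 = 6, Σt^3 = 484, Σt^3·t^3 = 263002.
Moment sums: Σs = -466, Σt^3·s = -262573.
Determinant 6·263002 − 484² = 1343756.
α = ((-466)·263002 − 484·(-262573))/1343756 = 1131600/335939; β = (6·(-262573) − 484·(-466))/1343756 = -674947/671878.

α = 3.37, β = -1.00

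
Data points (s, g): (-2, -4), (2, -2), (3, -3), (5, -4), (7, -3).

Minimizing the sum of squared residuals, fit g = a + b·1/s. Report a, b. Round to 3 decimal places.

From the data, Σ1 = 5, Σ1/s = 71/105, Σ1/s·1/s = 14807/22050.
Right-hand side: Σg = -16, Σ1/s·g = -43/35.
Normal equations: [[5, 71/105]; [71/105, 14807/22050]]·[a, b]ᵀ = [-16, -43/35]ᵀ.
det = 5·(14807/22050) − (71/105)² = 63953/22050.
a = ((-16)·(14807/22050) − (71/105)·(-43/35))/(63953/22050) = -218594/63953; b = (5·(-43/35) − (71/105)·(-16))/(63953/22050) = 103110/63953.

a = -3.418, b = 1.612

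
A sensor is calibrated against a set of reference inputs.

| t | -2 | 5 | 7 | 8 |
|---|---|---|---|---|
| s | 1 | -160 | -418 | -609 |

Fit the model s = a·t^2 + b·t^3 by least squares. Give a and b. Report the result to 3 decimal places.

Compute the Gram sums: Σt^2·t^2 = 7138, Σt^2·t^3 = 52668, Σt^3·t^3 = 395482.
Moment sums: Σt^2·s = -63454, Σt^3·s = -475190.
So XᵀX·[a, b]ᵀ = Xᵀs: [[7138, 52668]; [52668, 395482]]·[a, b]ᵀ = [-63454, -475190]ᵀ.
det = 7138·395482 − 52668² = 49032292.
a = ((-63454)·395482 − 52668·(-475190))/49032292 = -16901977/12258073; b = (7138·(-475190) − 52668·(-63454))/49032292 = -12477737/12258073.

a = -1.379, b = -1.018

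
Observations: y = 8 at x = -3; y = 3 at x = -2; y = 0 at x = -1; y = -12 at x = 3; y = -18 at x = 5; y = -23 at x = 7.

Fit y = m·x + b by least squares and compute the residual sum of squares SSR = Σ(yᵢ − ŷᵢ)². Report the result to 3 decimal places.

From the data, Σx·x = 97, Σx = 9, Σ1 = 6.
And Σx·y = -317, Σy = -42.
So MᵀM·[m, b]ᵀ = Mᵀy: [[97, 9]; [9, 6]]·[m, b]ᵀ = [-317, -42]ᵀ.
det = 97·6 − 9² = 501.
m = ((-317)·6 − 9·(-42))/501 = -508/167; b = (97·(-42) − 9·(-317))/501 = -407/167.
Residuals: 219/167, -108/167, -101/167, -73/167, -59/167, 122/167; SSR = 560/167.

SSR = 3.353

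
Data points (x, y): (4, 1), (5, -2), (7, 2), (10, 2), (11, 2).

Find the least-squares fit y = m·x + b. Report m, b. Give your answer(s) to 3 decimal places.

m = 0.349, b = -1.586

The normal system MᵀM·[m, b]ᵀ = Mᵀy is [[311, 37]; [37, 5]]·[m, b]ᵀ = [50, 5]ᵀ.
det = 311·5 − 37² = 186.
m = (50·5 − 37·5)/186 = 65/186; b = (311·5 − 37·50)/186 = -295/186.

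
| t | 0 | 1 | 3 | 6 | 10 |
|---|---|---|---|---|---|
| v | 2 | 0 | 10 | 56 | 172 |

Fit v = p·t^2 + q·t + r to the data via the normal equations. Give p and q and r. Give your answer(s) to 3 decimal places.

Setting ∂/∂p … = 0 gives: 11378·p + 1244·q + 146·r = 19306;  1244·p + 146·q + 20·r = 2086;  146·p + 20·q + 5·r = 240.
Solving the 3×3 system (Gaussian elimination) gives p = 865/429, q = -121/39, r = 658/429.

p = 2.016, q = -3.103, r = 1.534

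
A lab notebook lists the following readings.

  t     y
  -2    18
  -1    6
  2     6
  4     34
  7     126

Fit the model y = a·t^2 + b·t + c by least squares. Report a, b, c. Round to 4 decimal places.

Compute the Gram sums: Σt^2·t^2 = 2690, Σt^2·t = 406, Σt^2 = 74, Σt·t = 74, Σt = 10, Σ1 = 5.
Moment sums: Σt^2·y = 6820, Σt·y = 988, Σy = 190.
Inverting the 3×3 Gram matrix, [a, b, c]ᵀ = [6205/2037, -2237/679, -1006/2037]ᵀ.

a = 3.0461, b = -3.2946, c = -0.4939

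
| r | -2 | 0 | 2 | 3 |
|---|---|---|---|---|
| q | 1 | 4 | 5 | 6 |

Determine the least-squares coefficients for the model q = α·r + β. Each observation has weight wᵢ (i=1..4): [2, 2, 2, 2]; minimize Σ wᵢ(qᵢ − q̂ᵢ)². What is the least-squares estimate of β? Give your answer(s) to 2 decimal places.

β = 3.29

Setting ∂/∂α … = 0 gives: 34·α + 6·β = 52;  6·α + 8·β = 32.
(Σwᵢ·r·r = 34, Σwᵢ·r = 6, Σwᵢ·1 = 8, Σwᵢ·r·q = 52, Σwᵢ·q = 32.)
det = 34·8 − 6² = 236.
α = (52·8 − 6·32)/236 = 56/59; β = (34·32 − 6·52)/236 = 194/59.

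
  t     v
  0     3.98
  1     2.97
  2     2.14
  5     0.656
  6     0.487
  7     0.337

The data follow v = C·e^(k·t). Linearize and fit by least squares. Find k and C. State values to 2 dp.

Let Y = ln v. Fitting Y = k·t + ln C by least squares:
Σt = 21.0000, Σ(t)² = 115.0000, Σln v = 1.0019, Σt·ln v = -11.4285.
Equations: 115.0000·k + 21.0000·ln C = -11.4285;  21.0000·k + 6·ln C = 1.0019.
Δ = 115.0000·6 − (21.0000)² = 249.0000; k = (-11.4285·6 − 21.0000·1.0019)/249.0000 = -0.35988, ln C = (115.0000·1.0019 − 21.0000·-11.4285)/249.0000 = 1.42657, so C = exp(1.42657) = 4.16438.

k = -0.36, C = 4.16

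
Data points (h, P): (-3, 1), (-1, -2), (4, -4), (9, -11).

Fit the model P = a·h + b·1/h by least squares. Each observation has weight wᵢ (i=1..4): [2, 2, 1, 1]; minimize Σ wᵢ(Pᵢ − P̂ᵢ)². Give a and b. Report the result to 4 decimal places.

The normal equations are: 117·a + 6·b = -117;  6·a + (2977/1296)·b = 10/9.
Eliminating b: (2977/1296)·(row 1) − 6·(row 2) gives (33517/144)·a = (2977/1296)·(-117) − 6·(10/9) = -39661/144, so a = -39661/33517.
Then b = ((10/9) − 6·(-39661/33517))/(2977/1296) = 119808/33517.

a = -1.1833, b = 3.5745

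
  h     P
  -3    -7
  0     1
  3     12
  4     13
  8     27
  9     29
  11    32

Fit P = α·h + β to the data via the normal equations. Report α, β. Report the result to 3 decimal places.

α = 2.920, β = 1.937

With design matrix X, XᵀX = [[300, 32]; [32, 7]] and XᵀP = [938, 107]ᵀ.
det = 300·7 − 32² = 1076.
α = (938·7 − 32·107)/1076 = 1571/538; β = (300·107 − 32·938)/1076 = 521/269.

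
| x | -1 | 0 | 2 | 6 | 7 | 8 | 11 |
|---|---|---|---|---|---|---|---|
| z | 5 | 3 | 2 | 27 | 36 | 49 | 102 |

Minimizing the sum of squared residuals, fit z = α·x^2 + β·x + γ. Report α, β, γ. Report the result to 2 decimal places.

Compute the Gram sums: Σx^2·x^2 = 22451, Σx^2·x = 2409, Σx^2 = 275, Σx·x = 275, Σx = 33, Σ1 = 7.
Right-hand side: Σx^2·z = 18227, Σx·z = 1927, Σz = 224.
MᵀM·[α, β, γ]ᵀ = Mᵀz becomes [[22451, 2409, 275]; [2409, 275, 33]; [275, 33, 7]]·[α, β, γ]ᵀ = [18227, 1927, 224]ᵀ.
Row-reducing yields α = 12473/12188, β = -6827/3047, γ = 2613/1108.

α = 1.02, β = -2.24, γ = 2.36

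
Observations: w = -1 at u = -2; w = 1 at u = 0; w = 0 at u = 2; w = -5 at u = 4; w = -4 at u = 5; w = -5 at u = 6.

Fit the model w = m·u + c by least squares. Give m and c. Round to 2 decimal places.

m = -0.69, c = -0.60

Forming AᵀA = [[85, 15]; [15, 6]] and Aᵀw = [-68, -14]ᵀ gives AᵀA·[m, c]ᵀ = Aᵀw.
Determinant 85·6 − 15² = 285.
m = ((-68)·6 − 15·(-14))/285 = -66/95; c = (85·(-14) − 15·(-68))/285 = -34/57.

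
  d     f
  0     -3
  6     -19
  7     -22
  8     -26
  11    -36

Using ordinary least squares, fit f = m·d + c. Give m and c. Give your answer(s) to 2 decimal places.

Normal-equation sums: Σd·d = 270, Σd = 32, Σ1 = 5.
And Σd·f = -872, Σf = -106.
Normal equations: [[270, 32]; [32, 5]]·[m, c]ᵀ = [-872, -106]ᵀ.
Eliminating c: 5·(row 1) − 32·(row 2) gives 326·m = 5·(-872) − 32·(-106) = -968, so m = -484/163.
Then c = ((-106) − 32·(-484/163))/5 = -358/163.

m = -2.97, c = -2.20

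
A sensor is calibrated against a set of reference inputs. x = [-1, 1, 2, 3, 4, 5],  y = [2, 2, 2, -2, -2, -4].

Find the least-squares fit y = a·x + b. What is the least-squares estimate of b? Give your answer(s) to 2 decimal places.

Forming AᵀA = [[56, 14]; [14, 6]] and Aᵀy = [-30, -2]ᵀ gives AᵀA·[a, b]ᵀ = Aᵀy.
Determinant 56·6 − 14² = 140.
a = ((-30)·6 − 14·(-2))/140 = -38/35; b = (56·(-2) − 14·(-30))/140 = 11/5.

b = 2.20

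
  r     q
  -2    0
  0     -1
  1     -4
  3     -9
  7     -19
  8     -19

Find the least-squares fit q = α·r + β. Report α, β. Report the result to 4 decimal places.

Forming XᵀX = [[127, 17]; [17, 6]] and Xᵀq = [-316, -52]ᵀ gives XᵀX·[α, β]ᵀ = Xᵀq.
Eliminating β: 6·(row 1) − 17·(row 2) gives 473·α = 6·(-316) − 17·(-52) = -1012, so α = -92/43.
Then β = ((-52) − 17·(-92/43))/6 = -112/43.

α = -2.1395, β = -2.6047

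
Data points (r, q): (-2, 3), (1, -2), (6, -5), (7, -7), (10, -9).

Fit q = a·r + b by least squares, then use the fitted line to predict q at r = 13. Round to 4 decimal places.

q̂ = -12.2124

Normal-equation sums: Σr·r = 190, Σr = 22, Σ1 = 5.
Right-hand side: Σr·q = -177, Σq = -20.
Normal equations: [[190, 22]; [22, 5]]·[a, b]ᵀ = [-177, -20]ᵀ.
Eliminating b: 5·(row 1) − 22·(row 2) gives 466·a = 5·(-177) − 22·(-20) = -445, so a = -445/466.
Then b = ((-20) − 22·(-445/466))/5 = 47/233.
At r = 13: q̂ = (-445/466)·(13) + (47/233)·(1) = -5691/466.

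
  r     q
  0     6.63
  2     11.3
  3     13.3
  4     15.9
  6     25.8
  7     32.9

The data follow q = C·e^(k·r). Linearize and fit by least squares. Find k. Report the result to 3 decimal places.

k = 0.223

Taking logs, ln q = k·r + ln C, so regress ln q on r.
Σr = 22.0000, Σ(r)² = 114.0000, Σln q = 16.4143, Σr·ln q = 67.6347.
Equations: 114.0000·k + 22.0000·ln C = 67.6347;  22.0000·k + 6·ln C = 16.4143.
Solving (det = 200.0000): k = 0.22346, ln C = 1.91635.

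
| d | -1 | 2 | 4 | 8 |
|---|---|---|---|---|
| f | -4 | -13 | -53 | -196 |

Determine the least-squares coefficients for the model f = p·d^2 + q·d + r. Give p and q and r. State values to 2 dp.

p = -2.95, q = -0.73, r = -1.34

XᵀX·[p, q, r]ᵀ = Xᵀf reads: 4369·p + 583·q + 85·r = -13448;  583·p + 85·q + 13·r = -1802;  85·p + 13·q + 4·r = -266.
(Σd^2·d^2 = 4369, Σd^2·d = 583, Σd^2 = 85, Σd·d = 85, Σd = 13, Σ1 = 4, Σd^2·f = -13448, Σd·f = -1802, Σf = -266.)
Solving the 3×3 system (Gaussian elimination) gives p = -10151/3436, q = -2513/3436, r = -2309/1718.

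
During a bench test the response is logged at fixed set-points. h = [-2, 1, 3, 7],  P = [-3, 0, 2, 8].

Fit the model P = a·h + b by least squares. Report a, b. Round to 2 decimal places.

Sums needed: Σh·h = 63, Σh = 9, Σ1 = 4.
For MᵀP: Σh·P = 68, ΣP = 7.
Eliminating b: 4·(row 1) − 9·(row 2) gives 171·a = 4·68 − 9·7 = 209, so a = 11/9.
Then b = (7 − 9·(11/9))/4 = -1.

a = 1.22, b = -1.00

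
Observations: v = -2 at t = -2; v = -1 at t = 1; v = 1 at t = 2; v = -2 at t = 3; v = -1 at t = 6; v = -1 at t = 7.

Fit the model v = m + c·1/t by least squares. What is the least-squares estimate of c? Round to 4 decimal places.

The normal system MᵀM·[m, c]ᵀ = Mᵀv is [[6, 23/14]; [23/14, 2927/1764]]·[m, c]ᵀ = [-6, -10/21]ᵀ.
Eliminating c: (2927/1764)·(row 1) − (23/14)·(row 2) gives (4267/588)·m = (2927/1764)·(-6) − (23/14)·(-10/21) = -899/98, so m = -5394/4267.
Then c = ((-10/21) − (23/14)·(-5394/4267))/(2927/1764) = 4116/4267.

c = 0.9646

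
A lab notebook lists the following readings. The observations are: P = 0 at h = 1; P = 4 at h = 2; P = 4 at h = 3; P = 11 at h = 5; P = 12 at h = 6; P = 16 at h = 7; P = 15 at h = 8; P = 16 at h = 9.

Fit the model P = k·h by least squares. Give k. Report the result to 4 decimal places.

Entries of AᵀA: Σh·h = 269.
Right-hand side: Σh·P = 523.
So AᵀA·[k]ᵀ = AᵀP: [[269]]·[k]ᵀ = [523]ᵀ.
k = 523/269 = 1.94424.

k = 1.9442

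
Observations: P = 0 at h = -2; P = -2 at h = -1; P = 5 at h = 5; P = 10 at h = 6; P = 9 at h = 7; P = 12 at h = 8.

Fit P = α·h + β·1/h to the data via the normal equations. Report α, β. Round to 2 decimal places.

From the data, Σh·h = 179, Σh·1/h = 6, Σ1/h·1/h = 955249/705600.
Right-hand side: Σh·P = 246, Σ1/h·P = 313/42.
Eliminating β: (955249/705600)·(row 1) − 6·(row 2) gives (145587971/705600)·α = (955249/705600)·246 − 6·(313/42) = 33906809/117600, so α = 203440854/145587971.
Then β = ((313/42) − 6·(203440854/145587971))/(955249/705600) = -100212000/145587971.

α = 1.40, β = -0.69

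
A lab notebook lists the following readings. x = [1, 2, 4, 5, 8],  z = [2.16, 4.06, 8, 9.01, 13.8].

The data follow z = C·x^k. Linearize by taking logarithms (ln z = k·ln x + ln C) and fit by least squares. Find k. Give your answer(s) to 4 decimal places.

k = 0.8948

Linearized form: ln z = k·ln x + ln C. From the 5 transformed points,
Sums: Σln x = 5.7683, Σ(ln x)² = 9.3166, Σln z = 9.0737, Σln x·ln z = 12.8499.
Normal system: [[9.3166, 5.7683]; [5.7683, 5]]·[k, ln C]ᵀ = [12.8499, 9.0737]ᵀ.
Δ = 9.3166·5 − (5.7683)² = 13.3096; k = (12.8499·5 − 5.7683·9.0737)/13.3096 = 0.89478, ln C = (9.3166·9.0737 − 5.7683·12.8499)/13.3096 = 0.78248.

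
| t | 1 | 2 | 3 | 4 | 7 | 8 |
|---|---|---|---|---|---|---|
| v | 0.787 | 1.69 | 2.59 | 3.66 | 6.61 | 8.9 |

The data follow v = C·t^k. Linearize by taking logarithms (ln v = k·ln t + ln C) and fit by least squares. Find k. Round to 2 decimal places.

With ln vᵢ as the transformed response and ln tᵢ as the regressor:
Σln t = 7.2034, Σ(ln t)² = 11.7199, Σln v = 6.6090, Σln t·ln v = 11.4287.
Normal system: [[11.7199, 7.2034]; [7.2034, 6]]·[k, ln C]ᵀ = [11.4287, 6.6090]ᵀ.
Slope k = (n·Σln t·ln v − Σln t·Σln v)/(n·Σ(ln t)² − (Σln t)²) = (6·11.4287 − 7.2034·6.6090)/18.4301 = 1.13754; ln C = (Σln v − k·Σln t)/n = -0.26420.

k = 1.14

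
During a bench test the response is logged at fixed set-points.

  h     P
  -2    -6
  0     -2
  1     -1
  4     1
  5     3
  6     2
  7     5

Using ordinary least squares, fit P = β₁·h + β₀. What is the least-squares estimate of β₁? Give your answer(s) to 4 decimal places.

Setting ∂/∂β₁ … = 0 gives: 131·β₁ + 21·β₀ = 77;  21·β₁ + 7·β₀ = 2.
Determinant 131·7 − 21² = 476.
β₁ = (77·7 − 21·2)/476 = 71/68; β₀ = (131·2 − 21·77)/476 = -1355/476.

β₁ = 1.0441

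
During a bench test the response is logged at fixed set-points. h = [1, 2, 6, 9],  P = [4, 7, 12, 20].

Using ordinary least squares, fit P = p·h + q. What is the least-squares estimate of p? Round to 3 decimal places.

p = 1.866

The normal equations are: 122·p + 18·q = 270;  18·p + 4·q = 43.
det = 122·4 − 18² = 164.
p = (270·4 − 18·43)/164 = 153/82; q = (122·43 − 18·270)/164 = 193/82.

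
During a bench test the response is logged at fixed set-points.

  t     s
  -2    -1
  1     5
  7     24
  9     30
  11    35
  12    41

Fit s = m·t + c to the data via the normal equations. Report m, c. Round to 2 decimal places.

m = 2.97, c = 3.52

The normal equations are: 400·m + 38·c = 1322;  38·m + 6·c = 134.
(Σt·t = 400, Σt = 38, Σ1 = 6, Σt·s = 1322, Σs = 134.)
Determinant 400·6 − 38² = 956.
m = (1322·6 − 38·134)/956 = 710/239; c = (400·134 − 38·1322)/956 = 841/239.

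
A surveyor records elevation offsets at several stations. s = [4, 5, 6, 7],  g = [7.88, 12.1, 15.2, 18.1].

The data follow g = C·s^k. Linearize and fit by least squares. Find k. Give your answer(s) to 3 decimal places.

With ln gᵢ as the transformed response and ln sᵢ as the regressor:
Over the data: Σln s = 6.7334, Σ(ln s)² = 11.5091, Σln g = 10.1747, Σln s·ln g = 17.3855.
Normal system: [[11.5091, 6.7334]; [6.7334, 4]]·[k, ln C]ᵀ = [17.3855, 10.1747]ᵀ.
Slope k = (n·Σln s·ln g − Σln s·Σln g)/(n·Σ(ln s)² − (Σln s)²) = (4·17.3855 − 6.7334·10.1747)/0.6976 = 1.47861; ln C = (Σln g − k·Σln s)/n = 0.05467.

k = 1.479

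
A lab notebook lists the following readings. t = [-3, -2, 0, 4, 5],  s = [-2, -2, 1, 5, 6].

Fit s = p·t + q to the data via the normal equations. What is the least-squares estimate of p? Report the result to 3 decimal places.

p = 1.055

With design matrix A, AᵀA = [[54, 4]; [4, 5]] and Aᵀs = [60, 8]ᵀ.
Δ = 54·5 − 4² = 254.
p = (60·5 − 4·8)/254 = 134/127; q = (54·8 − 4·60)/254 = 96/127.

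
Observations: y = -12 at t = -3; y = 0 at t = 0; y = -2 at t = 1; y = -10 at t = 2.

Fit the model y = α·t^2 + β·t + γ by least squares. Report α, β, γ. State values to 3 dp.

α = -1.856, β = -1.387, γ = 0.497

XᵀX·[α, β, γ]ᵀ = Xᵀy reads: 98·α + (-18)·β + 14·γ = -150;  (-18)·α + 14·β + 0·γ = 14;  14·α + 0·β + 4·γ = -24.
(Σt^2·t^2 = 98, Σt^2·t = -18, Σt^2 = 14, Σt·t = 14, Σt = 0, Σ1 = 4, Σt^2·y = -150, Σt·y = 14, Σy = -24.)
Solving the 3×3 system (Gaussian elimination) gives α = -336/181, β = -251/181, γ = 90/181.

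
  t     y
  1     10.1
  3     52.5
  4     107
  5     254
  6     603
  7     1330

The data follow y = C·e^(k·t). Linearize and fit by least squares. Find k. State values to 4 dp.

k = 0.8141

With ln yᵢ as the transformed response and tᵢ as the regressor:
Σt = 26.0000, Σ(t)² = 136.0000, Σln y = 30.0784, Σt·ln y = 149.3350.
Equations: 136.0000·k + 26.0000·ln C = 149.3350;  26.0000·k + 6·ln C = 30.0784.
Slope k = (n·Σt·ln y − Σt·Σln y)/(n·Σ(t)² − (Σt)²) = (6·149.3350 − 26.0000·30.0784)/140.0000 = 0.81409; ln C = (Σln y − k·Σt)/n = 1.48534.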